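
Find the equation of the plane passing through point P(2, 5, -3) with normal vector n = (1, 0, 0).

The plane through P with normal n = (a, b, c) satisfies n·(r - P) = 0,
i.e. ax + by + cz = a·x₀ + b·y₀ + c·z₀.
d = 1·2 + 0·5 + 0·(-3)
  = 2 + 0 + 0
  = 2
Equation: x = 2

x = 2


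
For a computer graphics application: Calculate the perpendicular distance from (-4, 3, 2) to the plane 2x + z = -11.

distance = |a·x₀ + b·y₀ + c·z₀ - d| / √(a² + b² + c²)
  = |2·(-4) + 0·3 + 1·2 - (-11)| / √(2² + 0² + 1²)
  = |-8 + 0 + 2 + 11| / √(4 + 0 + 1)
  = |5| / √5
  = 5 / 2.236
  ≈ 2.236

2.236


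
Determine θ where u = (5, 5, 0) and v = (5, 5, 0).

u·v = 5·5 + 5·5 + 0·0 = 25 + 25 + 0 = 50
|u| = √(5² + 5² + 0²) = √50 ≈ 7.071
|v| = √(5² + 5² + 0²) = √50 ≈ 7.071
cos θ = (u·v)/(|u||v|) = 50/(7.071·7.071) ≈ 1
θ = arccos(1) ≈ 0°

0°


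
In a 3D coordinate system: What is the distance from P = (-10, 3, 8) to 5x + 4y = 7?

distance = |a·x₀ + b·y₀ + c·z₀ - d| / √(a² + b² + c²)
  = |5·(-10) + 4·3 + 0·8 - 7| / √(5² + 4² + 0²)
  = |-50 + 12 + 0 - 7| / √(25 + 16 + 0)
  = |-45| / √41
  = 45 / 6.403
  ≈ 7.028

7.028


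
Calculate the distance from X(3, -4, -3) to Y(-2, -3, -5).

d = √[(x₂-x₁)² + (y₂-y₁)² + (z₂-z₁)²]
  = √[(-5)² + 1² + (-2)²]
  = √[25 + 1 + 4]
  = √30
  ≈ 5.477

5.477


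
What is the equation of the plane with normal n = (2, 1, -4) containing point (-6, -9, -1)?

The plane through P with normal n = (a, b, c) satisfies n·(r - P) = 0,
i.e. ax + by + cz = a·x₀ + b·y₀ + c·z₀.
d = 2·(-6) + 1·(-9) + (-4)·(-1)
  = -12 - 9 + 4
  = -17
Equation: 2x + y - 4z = -17

2x + y - 4z = -17


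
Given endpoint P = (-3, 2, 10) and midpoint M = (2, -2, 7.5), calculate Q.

Q = 2M - P
  = (2·2 - (-3), 2·(-2) - 2, 2·7.5 - 10)
  = (4 + 3, -4 - 2, 15 - 10)
  = (7, -6, 5)

(7, -6, 5)


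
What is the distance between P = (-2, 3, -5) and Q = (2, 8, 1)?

d = √[(x₂-x₁)² + (y₂-y₁)² + (z₂-z₁)²]
  = √[4² + 5² + 6²]
  = √[16 + 25 + 36]
  = √77
  ≈ 8.775

8.775


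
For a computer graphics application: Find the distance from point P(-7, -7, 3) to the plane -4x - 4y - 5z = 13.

distance = |a·x₀ + b·y₀ + c·z₀ - d| / √(a² + b² + c²)
  = |(-4)·(-7) + (-4)·(-7) + (-5)·3 - 13| / √((-4)² + (-4)² + (-5)²)
  = |28 + 28 - 15 - 13| / √(16 + 16 + 25)
  = |28| / √57
  = 28 / 7.55
  ≈ 3.709

3.709


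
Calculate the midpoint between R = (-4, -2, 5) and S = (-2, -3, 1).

M = ((x₁+x₂)/2, (y₁+y₂)/2, (z₁+z₂)/2)
  = ((-4 - 2)/2, (-2 - 3)/2, (5 + 1)/2)
  = (-6/2, -5/2, 6/2)
  = (-3, -2.5, 3)

(-3, -2.5, 3)


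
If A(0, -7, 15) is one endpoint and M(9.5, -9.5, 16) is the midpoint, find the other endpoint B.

B = 2M - A
  = (2·9.5 - 0, 2·(-9.5) - (-7), 2·16 - 15)
  = (19 + 0, -19 + 7, 32 - 15)
  = (19, -12, 17)

(19, -12, 17)


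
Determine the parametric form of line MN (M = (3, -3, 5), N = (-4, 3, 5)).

Direction vector d = N - M = (-4 - 3, 3 + 3, 5 - 5) = (-7, 6, 0)
Parametric form r = M + t·d:
x = 3 - 7t, y = -3 + 6t, z = 5

x = 3 - 7t, y = -3 + 6t, z = 5


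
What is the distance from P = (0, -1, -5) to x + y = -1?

distance = |a·x₀ + b·y₀ + c·z₀ - d| / √(a² + b² + c²)
  = |1·0 + 1·(-1) + 0·(-5) - (-1)| / √(1² + 1² + 0²)
  = |0 - 1 + 0 + 1| / √(1 + 1 + 0)
  = |0| / √2
  = 0 / 1.414
  ≈ 0

0


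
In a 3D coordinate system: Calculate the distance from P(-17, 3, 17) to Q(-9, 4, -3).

d = √[(x₂-x₁)² + (y₂-y₁)² + (z₂-z₁)²]
  = √[8² + 1² + (-20)²]
  = √[64 + 1 + 400]
  = √465
  ≈ 21.56

21.56


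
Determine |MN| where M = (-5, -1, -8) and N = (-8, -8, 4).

d = √[(x₂-x₁)² + (y₂-y₁)² + (z₂-z₁)²]
  = √[(-3)² + (-7)² + 12²]
  = √[9 + 49 + 144]
  = √202
  ≈ 14.21

14.21


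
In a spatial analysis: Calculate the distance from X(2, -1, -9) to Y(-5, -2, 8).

d = √[(x₂-x₁)² + (y₂-y₁)² + (z₂-z₁)²]
  = √[(-7)² + (-1)² + 17²]
  = √[49 + 1 + 289]
  = √339
  ≈ 18.41

18.41


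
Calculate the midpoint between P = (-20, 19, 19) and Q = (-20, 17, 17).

M = ((x₁+x₂)/2, (y₁+y₂)/2, (z₁+z₂)/2)
  = ((-20 - 20)/2, (19 + 17)/2, (19 + 17)/2)
  = (-40/2, 36/2, 36/2)
  = (-20, 18, 18)

(-20, 18, 18)


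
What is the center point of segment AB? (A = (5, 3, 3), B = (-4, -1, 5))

M = ((x₁+x₂)/2, (y₁+y₂)/2, (z₁+z₂)/2)
  = ((5 - 4)/2, (3 - 1)/2, (3 + 5)/2)
  = (1/2, 2/2, 8/2)
  = (0.5, 1, 4)

(0.5, 1, 4)


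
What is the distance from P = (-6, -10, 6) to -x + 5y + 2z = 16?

distance = |a·x₀ + b·y₀ + c·z₀ - d| / √(a² + b² + c²)
  = |(-1)·(-6) + 5·(-10) + 2·6 - 16| / √((-1)² + 5² + 2²)
  = |6 - 50 + 12 - 16| / √(1 + 25 + 4)
  = |-48| / √30
  = 48 / 5.477
  ≈ 8.764

8.764


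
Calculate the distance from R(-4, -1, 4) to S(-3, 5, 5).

d = √[(x₂-x₁)² + (y₂-y₁)² + (z₂-z₁)²]
  = √[1² + 6² + 1²]
  = √[1 + 36 + 1]
  = √38
  ≈ 6.164

6.164


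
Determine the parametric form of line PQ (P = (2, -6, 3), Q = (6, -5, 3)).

Direction vector d = Q - P = (6 - 2, -5 + 6, 3 - 3) = (4, 1, 0)
Parametric form r = P + t·d:
x = 2 + 4t, y = -6 + t, z = 3

x = 2 + 4t, y = -6 + t, z = 3


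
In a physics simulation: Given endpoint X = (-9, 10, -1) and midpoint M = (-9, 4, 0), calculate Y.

Y = 2M - X
  = (2·(-9) - (-9), 2·4 - 10, 2·0 - (-1))
  = (-18 + 9, 8 - 10, 0 + 1)
  = (-9, -2, 1)

(-9, -2, 1)


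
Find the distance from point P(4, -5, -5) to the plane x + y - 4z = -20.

distance = |a·x₀ + b·y₀ + c·z₀ - d| / √(a² + b² + c²)
  = |1·4 + 1·(-5) + (-4)·(-5) - (-20)| / √(1² + 1² + (-4)²)
  = |4 - 5 + 20 + 20| / √(1 + 1 + 16)
  = |39| / √18
  = 39 / 4.243
  ≈ 9.192

9.192


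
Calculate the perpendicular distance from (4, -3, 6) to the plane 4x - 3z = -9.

distance = |a·x₀ + b·y₀ + c·z₀ - d| / √(a² + b² + c²)
  = |4·4 + 0·(-3) + (-3)·6 - (-9)| / √(4² + 0² + (-3)²)
  = |16 + 0 - 18 + 9| / √(16 + 0 + 9)
  = |7| / √25
  = 7 / 5
  ≈ 1.4

1.4


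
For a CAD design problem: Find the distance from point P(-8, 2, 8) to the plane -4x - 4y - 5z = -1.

distance = |a·x₀ + b·y₀ + c·z₀ - d| / √(a² + b² + c²)
  = |(-4)·(-8) + (-4)·2 + (-5)·8 - (-1)| / √((-4)² + (-4)² + (-5)²)
  = |32 - 8 - 40 + 1| / √(16 + 16 + 25)
  = |-15| / √57
  = 15 / 7.55
  ≈ 1.987

1.987


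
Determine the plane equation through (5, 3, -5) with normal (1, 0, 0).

The plane through P with normal n = (a, b, c) satisfies n·(r - P) = 0,
i.e. ax + by + cz = a·x₀ + b·y₀ + c·z₀.
d = 1·5 + 0·3 + 0·(-5)
  = 5 + 0 + 0
  = 5
Equation: x = 5

x = 5


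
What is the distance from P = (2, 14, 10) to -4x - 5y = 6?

distance = |a·x₀ + b·y₀ + c·z₀ - d| / √(a² + b² + c²)
  = |(-4)·2 + (-5)·14 + 0·10 - 6| / √((-4)² + (-5)² + 0²)
  = |-8 - 70 + 0 - 6| / √(16 + 25 + 0)
  = |-84| / √41
  = 84 / 6.403
  ≈ 13.12

13.12


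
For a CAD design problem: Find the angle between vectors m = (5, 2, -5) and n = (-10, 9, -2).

m·n = 5·(-10) + 2·9 + (-5)·(-2) = -50 + 18 + 10 = -22
|m| = √(5² + 2² + (-5)²) = √54 ≈ 7.348
|n| = √((-10)² + 9² + (-2)²) = √185 ≈ 13.6
cos θ = (m·n)/(|m||n|) = -22/(7.348·13.6) ≈ -0.2201
θ = arccos(-0.2201) ≈ 102.7°

102.7°


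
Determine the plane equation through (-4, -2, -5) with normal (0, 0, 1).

The plane through P with normal n = (a, b, c) satisfies n·(r - P) = 0,
i.e. ax + by + cz = a·x₀ + b·y₀ + c·z₀.
d = 0·(-4) + 0·(-2) + 1·(-5)
  = 0 + 0 - 5
  = -5
Equation: z = -5

z = -5


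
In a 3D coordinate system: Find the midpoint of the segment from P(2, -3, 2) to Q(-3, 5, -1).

M = ((x₁+x₂)/2, (y₁+y₂)/2, (z₁+z₂)/2)
  = ((2 - 3)/2, (-3 + 5)/2, (2 - 1)/2)
  = (-1/2, 2/2, 1/2)
  = (-0.5, 1, 0.5)

(-0.5, 1, 0.5)


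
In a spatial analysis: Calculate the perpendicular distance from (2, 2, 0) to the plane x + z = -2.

distance = |a·x₀ + b·y₀ + c·z₀ - d| / √(a² + b² + c²)
  = |1·2 + 0·2 + 1·0 - (-2)| / √(1² + 0² + 1²)
  = |2 + 0 + 0 + 2| / √(1 + 0 + 1)
  = |4| / √2
  = 4 / 1.414
  ≈ 2.828

2.828


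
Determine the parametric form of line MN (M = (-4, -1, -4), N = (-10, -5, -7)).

Direction vector d = N - M = (-10 + 4, -5 + 1, -7 + 4) = (-6, -4, -3)
Parametric form r = M + t·d:
x = -4 - 6t, y = -1 - 4t, z = -4 - 3t

x = -4 - 6t, y = -1 - 4t, z = -4 - 3t


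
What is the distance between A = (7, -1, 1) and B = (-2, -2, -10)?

d = √[(x₂-x₁)² + (y₂-y₁)² + (z₂-z₁)²]
  = √[(-9)² + (-1)² + (-11)²]
  = √[81 + 1 + 121]
  = √203
  ≈ 14.25

14.25


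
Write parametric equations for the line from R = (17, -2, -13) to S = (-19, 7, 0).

Direction vector d = S - R = (-19 - 17, 7 + 2, 0 + 13) = (-36, 9, 13)
Parametric form r = R + t·d:
x = 17 - 36t, y = -2 + 9t, z = -13 + 13t

x = 17 - 36t, y = -2 + 9t, z = -13 + 13t


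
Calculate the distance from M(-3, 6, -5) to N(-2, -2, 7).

d = √[(x₂-x₁)² + (y₂-y₁)² + (z₂-z₁)²]
  = √[1² + (-8)² + 12²]
  = √[1 + 64 + 144]
  = √209
  ≈ 14.46

14.46


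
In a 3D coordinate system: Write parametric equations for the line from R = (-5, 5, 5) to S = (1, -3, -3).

Direction vector d = S - R = (1 + 5, -3 - 5, -3 - 5) = (6, -8, -8)
Parametric form r = R + t·d:
x = -5 + 6t, y = 5 - 8t, z = 5 - 8t

x = -5 + 6t, y = 5 - 8t, z = 5 - 8t


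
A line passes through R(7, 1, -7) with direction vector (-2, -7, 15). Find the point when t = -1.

P(t) = R + t·d
  = (7 + (-2)·(-1), 1 + (-7)·(-1), -7 + 15·(-1))
  = (7 + 2, 1 + 7, -7 - 15)
  = (9, 8, -22)

(9, 8, -22)


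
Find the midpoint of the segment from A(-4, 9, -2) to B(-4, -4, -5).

M = ((x₁+x₂)/2, (y₁+y₂)/2, (z₁+z₂)/2)
  = ((-4 - 4)/2, (9 - 4)/2, (-2 - 5)/2)
  = (-8/2, 5/2, -7/2)
  = (-4, 2.5, -3.5)

(-4, 2.5, -3.5)


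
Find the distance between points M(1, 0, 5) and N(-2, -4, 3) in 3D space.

d = √[(x₂-x₁)² + (y₂-y₁)² + (z₂-z₁)²]
  = √[(-3)² + (-4)² + (-2)²]
  = √[9 + 16 + 4]
  = √29
  ≈ 5.385

5.385


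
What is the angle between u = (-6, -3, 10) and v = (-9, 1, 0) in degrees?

u·v = (-6)·(-9) + (-3)·1 + 10·0 = 54 - 3 + 0 = 51
|u| = √((-6)² + (-3)² + 10²) = √145 ≈ 12.04
|v| = √((-9)² + 1² + 0²) = √82 ≈ 9.055
cos θ = (u·v)/(|u||v|) = 51/(12.04·9.055) ≈ 0.4677
θ = arccos(0.4677) ≈ 62.11°

62.11°


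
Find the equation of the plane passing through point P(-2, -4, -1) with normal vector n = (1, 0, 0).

The plane through P with normal n = (a, b, c) satisfies n·(r - P) = 0,
i.e. ax + by + cz = a·x₀ + b·y₀ + c·z₀.
d = 1·(-2) + 0·(-4) + 0·(-1)
  = -2 + 0 + 0
  = -2
Equation: x = -2

x = -2


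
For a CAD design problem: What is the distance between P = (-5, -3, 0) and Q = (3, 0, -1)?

d = √[(x₂-x₁)² + (y₂-y₁)² + (z₂-z₁)²]
  = √[8² + 3² + (-1)²]
  = √[64 + 9 + 1]
  = √74
  ≈ 8.602

8.602


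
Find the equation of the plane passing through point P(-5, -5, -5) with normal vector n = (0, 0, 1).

The plane through P with normal n = (a, b, c) satisfies n·(r - P) = 0,
i.e. ax + by + cz = a·x₀ + b·y₀ + c·z₀.
d = 0·(-5) + 0·(-5) + 1·(-5)
  = 0 + 0 - 5
  = -5
Equation: z = -5

z = -5


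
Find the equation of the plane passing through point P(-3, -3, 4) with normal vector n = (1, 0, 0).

The plane through P with normal n = (a, b, c) satisfies n·(r - P) = 0,
i.e. ax + by + cz = a·x₀ + b·y₀ + c·z₀.
d = 1·(-3) + 0·(-3) + 0·4
  = -3 + 0 + 0
  = -3
Equation: x = -3

x = -3


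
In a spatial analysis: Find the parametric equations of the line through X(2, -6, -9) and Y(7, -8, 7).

Direction vector d = Y - X = (7 - 2, -8 + 6, 7 + 9) = (5, -2, 16)
Parametric form r = X + t·d:
x = 2 + 5t, y = -6 - 2t, z = -9 + 16t

x = 2 + 5t, y = -6 - 2t, z = -9 + 16t


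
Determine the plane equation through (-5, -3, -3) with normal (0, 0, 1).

The plane through P with normal n = (a, b, c) satisfies n·(r - P) = 0,
i.e. ax + by + cz = a·x₀ + b·y₀ + c·z₀.
d = 0·(-5) + 0·(-3) + 1·(-3)
  = 0 + 0 - 3
  = -3
Equation: z = -3

z = -3


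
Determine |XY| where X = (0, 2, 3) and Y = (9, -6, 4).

d = √[(x₂-x₁)² + (y₂-y₁)² + (z₂-z₁)²]
  = √[9² + (-8)² + 1²]
  = √[81 + 64 + 1]
  = √146
  ≈ 12.08

12.08


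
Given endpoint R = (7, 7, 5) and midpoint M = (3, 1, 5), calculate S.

S = 2M - R
  = (2·3 - 7, 2·1 - 7, 2·5 - 5)
  = (6 - 7, 2 - 7, 10 - 5)
  = (-1, -5, 5)

(-1, -5, 5)


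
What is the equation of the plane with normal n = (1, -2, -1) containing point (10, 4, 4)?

The plane through P with normal n = (a, b, c) satisfies n·(r - P) = 0,
i.e. ax + by + cz = a·x₀ + b·y₀ + c·z₀.
d = 1·10 + (-2)·4 + (-1)·4
  = 10 - 8 - 4
  = -2
Equation: x - 2y - z = -2

x - 2y - z = -2


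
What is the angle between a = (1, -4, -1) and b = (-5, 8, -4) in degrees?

a·b = 1·(-5) + (-4)·8 + (-1)·(-4) = -5 - 32 + 4 = -33
|a| = √(1² + (-4)² + (-1)²) = √18 ≈ 4.243
|b| = √((-5)² + 8² + (-4)²) = √105 ≈ 10.25
cos θ = (a·b)/(|a||b|) = -33/(4.243·10.25) ≈ -0.7591
θ = arccos(-0.7591) ≈ 139.4°

139.4°


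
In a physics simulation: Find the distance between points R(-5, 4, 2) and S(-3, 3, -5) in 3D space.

d = √[(x₂-x₁)² + (y₂-y₁)² + (z₂-z₁)²]
  = √[2² + (-1)² + (-7)²]
  = √[4 + 1 + 49]
  = √54
  ≈ 7.348

7.348


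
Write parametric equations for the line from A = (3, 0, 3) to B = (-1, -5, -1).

Direction vector d = B - A = (-1 - 3, -5 + 0, -1 - 3) = (-4, -5, -4)
Parametric form r = A + t·d:
x = 3 - 4t, y = 0 - 5t, z = 3 - 4t

x = 3 - 4t, y = 0 - 5t, z = 3 - 4t


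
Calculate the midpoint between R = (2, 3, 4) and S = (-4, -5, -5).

M = ((x₁+x₂)/2, (y₁+y₂)/2, (z₁+z₂)/2)
  = ((2 - 4)/2, (3 - 5)/2, (4 - 5)/2)
  = (-2/2, -2/2, -1/2)
  = (-1, -1, -0.5)

(-1, -1, -0.5)


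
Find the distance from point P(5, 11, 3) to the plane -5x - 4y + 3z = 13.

distance = |a·x₀ + b·y₀ + c·z₀ - d| / √(a² + b² + c²)
  = |(-5)·5 + (-4)·11 + 3·3 - 13| / √((-5)² + (-4)² + 3²)
  = |-25 - 44 + 9 - 13| / √(25 + 16 + 9)
  = |-73| / √50
  = 73 / 7.071
  ≈ 10.32

10.32


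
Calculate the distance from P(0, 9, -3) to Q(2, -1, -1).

d = √[(x₂-x₁)² + (y₂-y₁)² + (z₂-z₁)²]
  = √[2² + (-10)² + 2²]
  = √[4 + 100 + 4]
  = √108
  ≈ 10.39

10.39


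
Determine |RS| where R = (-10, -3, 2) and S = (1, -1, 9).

d = √[(x₂-x₁)² + (y₂-y₁)² + (z₂-z₁)²]
  = √[11² + 2² + 7²]
  = √[121 + 4 + 49]
  = √174
  ≈ 13.19

13.19


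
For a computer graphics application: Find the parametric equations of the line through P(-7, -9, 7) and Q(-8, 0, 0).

Direction vector d = Q - P = (-8 + 7, 0 + 9, 0 - 7) = (-1, 9, -7)
Parametric form r = P + t·d:
x = -7 - t, y = -9 + 9t, z = 7 - 7t

x = -7 - t, y = -9 + 9t, z = 7 - 7t


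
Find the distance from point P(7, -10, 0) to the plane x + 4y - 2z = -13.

distance = |a·x₀ + b·y₀ + c·z₀ - d| / √(a² + b² + c²)
  = |1·7 + 4·(-10) + (-2)·0 - (-13)| / √(1² + 4² + (-2)²)
  = |7 - 40 + 0 + 13| / √(1 + 16 + 4)
  = |-20| / √21
  = 20 / 4.583
  ≈ 4.364

4.364


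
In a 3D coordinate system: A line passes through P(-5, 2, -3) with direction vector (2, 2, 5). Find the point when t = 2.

P(t) = P + t·d
  = (-5 + 2·2, 2 + 2·2, -3 + 5·2)
  = (-5 + 4, 2 + 4, -3 + 10)
  = (-1, 6, 7)

(-1, 6, 7)


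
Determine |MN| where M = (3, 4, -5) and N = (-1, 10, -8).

d = √[(x₂-x₁)² + (y₂-y₁)² + (z₂-z₁)²]
  = √[(-4)² + 6² + (-3)²]
  = √[16 + 36 + 9]
  = √61
  ≈ 7.81

7.81


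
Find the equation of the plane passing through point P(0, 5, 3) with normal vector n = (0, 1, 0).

The plane through P with normal n = (a, b, c) satisfies n·(r - P) = 0,
i.e. ax + by + cz = a·x₀ + b·y₀ + c·z₀.
d = 0·0 + 1·5 + 0·3
  = 0 + 5 + 0
  = 5
Equation: y = 5

y = 5


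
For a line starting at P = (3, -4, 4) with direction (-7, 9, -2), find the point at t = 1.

P(t) = P + t·d
  = (3 + (-7)·1, -4 + 9·1, 4 + (-2)·1)
  = (3 - 7, -4 + 9, 4 - 2)
  = (-4, 5, 2)

(-4, 5, 2)


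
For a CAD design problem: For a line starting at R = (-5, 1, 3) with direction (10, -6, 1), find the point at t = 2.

P(t) = R + t·d
  = (-5 + 10·2, 1 + (-6)·2, 3 + 1·2)
  = (-5 + 20, 1 - 12, 3 + 2)
  = (15, -11, 5)

(15, -11, 5)


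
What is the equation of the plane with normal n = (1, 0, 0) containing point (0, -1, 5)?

The plane through P with normal n = (a, b, c) satisfies n·(r - P) = 0,
i.e. ax + by + cz = a·x₀ + b·y₀ + c·z₀.
d = 1·0 + 0·(-1) + 0·5
  = 0 + 0 + 0
  = 0
Equation: x = 0

x = 0


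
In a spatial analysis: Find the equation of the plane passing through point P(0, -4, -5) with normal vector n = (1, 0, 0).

The plane through P with normal n = (a, b, c) satisfies n·(r - P) = 0,
i.e. ax + by + cz = a·x₀ + b·y₀ + c·z₀.
d = 1·0 + 0·(-4) + 0·(-5)
  = 0 + 0 + 0
  = 0
Equation: x = 0

x = 0


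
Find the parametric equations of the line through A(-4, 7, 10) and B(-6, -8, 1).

Direction vector d = B - A = (-6 + 4, -8 - 7, 1 - 10) = (-2, -15, -9)
Parametric form r = A + t·d:
x = -4 - 2t, y = 7 - 15t, z = 10 - 9t

x = -4 - 2t, y = 7 - 15t, z = 10 - 9t


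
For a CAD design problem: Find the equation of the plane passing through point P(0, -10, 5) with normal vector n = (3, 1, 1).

The plane through P with normal n = (a, b, c) satisfies n·(r - P) = 0,
i.e. ax + by + cz = a·x₀ + b·y₀ + c·z₀.
d = 3·0 + 1·(-10) + 1·5
  = 0 - 10 + 5
  = -5
Equation: 3x + y + z = -5

3x + y + z = -5


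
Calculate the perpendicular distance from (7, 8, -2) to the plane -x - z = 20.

distance = |a·x₀ + b·y₀ + c·z₀ - d| / √(a² + b² + c²)
  = |(-1)·7 + 0·8 + (-1)·(-2) - 20| / √((-1)² + 0² + (-1)²)
  = |-7 + 0 + 2 - 20| / √(1 + 0 + 1)
  = |-25| / √2
  = 25 / 1.414
  ≈ 17.68

17.68


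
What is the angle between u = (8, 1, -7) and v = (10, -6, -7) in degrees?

u·v = 8·10 + 1·(-6) + (-7)·(-7) = 80 - 6 + 49 = 123
|u| = √(8² + 1² + (-7)²) = √114 ≈ 10.68
|v| = √(10² + (-6)² + (-7)²) = √185 ≈ 13.6
cos θ = (u·v)/(|u||v|) = 123/(10.68·13.6) ≈ 0.847
θ = arccos(0.847) ≈ 32.12°

32.12°


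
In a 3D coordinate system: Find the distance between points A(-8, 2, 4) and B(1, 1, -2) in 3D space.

d = √[(x₂-x₁)² + (y₂-y₁)² + (z₂-z₁)²]
  = √[9² + (-1)² + (-6)²]
  = √[81 + 1 + 36]
  = √118
  ≈ 10.86

10.86


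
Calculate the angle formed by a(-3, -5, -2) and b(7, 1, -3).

a·b = (-3)·7 + (-5)·1 + (-2)·(-3) = -21 - 5 + 6 = -20
|a| = √((-3)² + (-5)² + (-2)²) = √38 ≈ 6.164
|b| = √(7² + 1² + (-3)²) = √59 ≈ 7.681
cos θ = (a·b)/(|a||b|) = -20/(6.164·7.681) ≈ -0.4224
θ = arccos(-0.4224) ≈ 115°

115°


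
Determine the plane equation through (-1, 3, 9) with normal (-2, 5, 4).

The plane through P with normal n = (a, b, c) satisfies n·(r - P) = 0,
i.e. ax + by + cz = a·x₀ + b·y₀ + c·z₀.
d = (-2)·(-1) + 5·3 + 4·9
  = 2 + 15 + 36
  = 53
Equation: -2x + 5y + 4z = 53

-2x + 5y + 4z = 53


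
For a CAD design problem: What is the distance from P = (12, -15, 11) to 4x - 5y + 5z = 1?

distance = |a·x₀ + b·y₀ + c·z₀ - d| / √(a² + b² + c²)
  = |4·12 + (-5)·(-15) + 5·11 - 1| / √(4² + (-5)² + 5²)
  = |48 + 75 + 55 - 1| / √(16 + 25 + 25)
  = |177| / √66
  = 177 / 8.124
  ≈ 21.79

21.79


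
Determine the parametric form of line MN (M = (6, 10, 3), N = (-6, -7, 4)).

Direction vector d = N - M = (-6 - 6, -7 - 10, 4 - 3) = (-12, -17, 1)
Parametric form r = M + t·d:
x = 6 - 12t, y = 10 - 17t, z = 3 + t

x = 6 - 12t, y = 10 - 17t, z = 3 + t


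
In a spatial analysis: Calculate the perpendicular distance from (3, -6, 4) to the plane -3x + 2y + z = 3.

distance = |a·x₀ + b·y₀ + c·z₀ - d| / √(a² + b² + c²)
  = |(-3)·3 + 2·(-6) + 1·4 - 3| / √((-3)² + 2² + 1²)
  = |-9 - 12 + 4 - 3| / √(9 + 4 + 1)
  = |-20| / √14
  = 20 / 3.742
  ≈ 5.345

5.345


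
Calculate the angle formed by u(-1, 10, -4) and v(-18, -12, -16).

u·v = (-1)·(-18) + 10·(-12) + (-4)·(-16) = 18 - 120 + 64 = -38
|u| = √((-1)² + 10² + (-4)²) = √117 ≈ 10.82
|v| = √((-18)² + (-12)² + (-16)²) = √724 ≈ 26.91
cos θ = (u·v)/(|u||v|) = -38/(10.82·26.91) ≈ -0.1306
θ = arccos(-0.1306) ≈ 97.5°

97.5°


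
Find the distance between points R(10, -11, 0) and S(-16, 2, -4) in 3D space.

d = √[(x₂-x₁)² + (y₂-y₁)² + (z₂-z₁)²]
  = √[(-26)² + 13² + (-4)²]
  = √[676 + 169 + 16]
  = √861
  ≈ 29.34

29.34


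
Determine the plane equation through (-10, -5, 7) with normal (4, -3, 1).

The plane through P with normal n = (a, b, c) satisfies n·(r - P) = 0,
i.e. ax + by + cz = a·x₀ + b·y₀ + c·z₀.
d = 4·(-10) + (-3)·(-5) + 1·7
  = -40 + 15 + 7
  = -18
Equation: 4x - 3y + z = -18

4x - 3y + z = -18


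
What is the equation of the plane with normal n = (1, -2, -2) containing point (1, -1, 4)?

The plane through P with normal n = (a, b, c) satisfies n·(r - P) = 0,
i.e. ax + by + cz = a·x₀ + b·y₀ + c·z₀.
d = 1·1 + (-2)·(-1) + (-2)·4
  = 1 + 2 - 8
  = -5
Equation: x - 2y - 2z = -5

x - 2y - 2z = -5


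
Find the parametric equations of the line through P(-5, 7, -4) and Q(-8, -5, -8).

Direction vector d = Q - P = (-8 + 5, -5 - 7, -8 + 4) = (-3, -12, -4)
Parametric form r = P + t·d:
x = -5 - 3t, y = 7 - 12t, z = -4 - 4t

x = -5 - 3t, y = 7 - 12t, z = -4 - 4t


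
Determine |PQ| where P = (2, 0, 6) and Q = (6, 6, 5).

d = √[(x₂-x₁)² + (y₂-y₁)² + (z₂-z₁)²]
  = √[4² + 6² + (-1)²]
  = √[16 + 36 + 1]
  = √53
  ≈ 7.28

7.28


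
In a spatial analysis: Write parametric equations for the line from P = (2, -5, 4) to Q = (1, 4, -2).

Direction vector d = Q - P = (1 - 2, 4 + 5, -2 - 4) = (-1, 9, -6)
Parametric form r = P + t·d:
x = 2 - t, y = -5 + 9t, z = 4 - 6t

x = 2 - t, y = -5 + 9t, z = 4 - 6t


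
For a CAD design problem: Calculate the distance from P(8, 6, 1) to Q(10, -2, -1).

d = √[(x₂-x₁)² + (y₂-y₁)² + (z₂-z₁)²]
  = √[2² + (-8)² + (-2)²]
  = √[4 + 64 + 4]
  = √72
  ≈ 8.485

8.485


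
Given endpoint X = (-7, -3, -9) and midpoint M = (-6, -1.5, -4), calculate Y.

Y = 2M - X
  = (2·(-6) - (-7), 2·(-1.5) - (-3), 2·(-4) - (-9))
  = (-12 + 7, -3 + 3, -8 + 9)
  = (-5, 0, 1)

(-5, 0, 1)


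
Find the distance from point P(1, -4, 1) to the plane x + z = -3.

distance = |a·x₀ + b·y₀ + c·z₀ - d| / √(a² + b² + c²)
  = |1·1 + 0·(-4) + 1·1 - (-3)| / √(1² + 0² + 1²)
  = |1 + 0 + 1 + 3| / √(1 + 0 + 1)
  = |5| / √2
  = 5 / 1.414
  ≈ 3.536

3.536


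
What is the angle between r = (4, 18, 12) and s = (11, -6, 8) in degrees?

r·s = 4·11 + 18·(-6) + 12·8 = 44 - 108 + 96 = 32
|r| = √(4² + 18² + 12²) = √484 ≈ 22
|s| = √(11² + (-6)² + 8²) = √221 ≈ 14.87
cos θ = (r·s)/(|r||s|) = 32/(22·14.87) ≈ 0.09784
θ = arccos(0.09784) ≈ 84.39°

84.39°


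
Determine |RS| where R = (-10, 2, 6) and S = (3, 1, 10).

d = √[(x₂-x₁)² + (y₂-y₁)² + (z₂-z₁)²]
  = √[13² + (-1)² + 4²]
  = √[169 + 1 + 16]
  = √186
  ≈ 13.64

13.64


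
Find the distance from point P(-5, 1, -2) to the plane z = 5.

distance = |a·x₀ + b·y₀ + c·z₀ - d| / √(a² + b² + c²)
  = |0·(-5) + 0·1 + 1·(-2) - 5| / √(0² + 0² + 1²)
  = |0 + 0 - 2 - 5| / √(0 + 0 + 1)
  = |-7| / √1
  = 7 / 1
  ≈ 7

7


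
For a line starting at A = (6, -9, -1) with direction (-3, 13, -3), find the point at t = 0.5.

P(t) = A + t·d
  = (6 + (-3)·0.5, -9 + 13·0.5, -1 + (-3)·0.5)
  = (6 - 1.5, -9 + 6.5, -1 - 1.5)
  = (4.5, -2.5, -2.5)

(4.5, -2.5, -2.5)


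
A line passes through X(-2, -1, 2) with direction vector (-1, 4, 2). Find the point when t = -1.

P(t) = X + t·d
  = (-2 + (-1)·(-1), -1 + 4·(-1), 2 + 2·(-1))
  = (-2 + 1, -1 - 4, 2 - 2)
  = (-1, -5, 0)

(-1, -5, 0)


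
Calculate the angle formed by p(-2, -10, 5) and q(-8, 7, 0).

p·q = (-2)·(-8) + (-10)·7 + 5·0 = 16 - 70 + 0 = -54
|p| = √((-2)² + (-10)² + 5²) = √129 ≈ 11.36
|q| = √((-8)² + 7² + 0²) = √113 ≈ 10.63
cos θ = (p·q)/(|p||q|) = -54/(11.36·10.63) ≈ -0.4473
θ = arccos(-0.4473) ≈ 116.6°

116.6°


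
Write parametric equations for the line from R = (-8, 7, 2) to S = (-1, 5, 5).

Direction vector d = S - R = (-1 + 8, 5 - 7, 5 - 2) = (7, -2, 3)
Parametric form r = R + t·d:
x = -8 + 7t, y = 7 - 2t, z = 2 + 3t

x = -8 + 7t, y = 7 - 2t, z = 2 + 3t


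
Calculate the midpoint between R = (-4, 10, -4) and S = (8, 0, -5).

M = ((x₁+x₂)/2, (y₁+y₂)/2, (z₁+z₂)/2)
  = ((-4 + 8)/2, (10 + 0)/2, (-4 - 5)/2)
  = (4/2, 10/2, -9/2)
  = (2, 5, -4.5)

(2, 5, -4.5)


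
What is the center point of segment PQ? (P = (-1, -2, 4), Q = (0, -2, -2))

M = ((x₁+x₂)/2, (y₁+y₂)/2, (z₁+z₂)/2)
  = ((-1 + 0)/2, (-2 - 2)/2, (4 - 2)/2)
  = (-1/2, -4/2, 2/2)
  = (-0.5, -2, 1)

(-0.5, -2, 1)


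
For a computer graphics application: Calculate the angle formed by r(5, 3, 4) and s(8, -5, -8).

r·s = 5·8 + 3·(-5) + 4·(-8) = 40 - 15 - 32 = -7
|r| = √(5² + 3² + 4²) = √50 ≈ 7.071
|s| = √(8² + (-5)² + (-8)²) = √153 ≈ 12.37
cos θ = (r·s)/(|r||s|) = -7/(7.071·12.37) ≈ -0.08003
θ = arccos(-0.08003) ≈ 94.59°

94.59°


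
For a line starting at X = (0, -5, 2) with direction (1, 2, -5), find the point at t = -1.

P(t) = X + t·d
  = (0 + 1·(-1), -5 + 2·(-1), 2 + (-5)·(-1))
  = (0 - 1, -5 - 2, 2 + 5)
  = (-1, -7, 7)

(-1, -7, 7)


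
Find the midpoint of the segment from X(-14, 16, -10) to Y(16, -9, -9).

M = ((x₁+x₂)/2, (y₁+y₂)/2, (z₁+z₂)/2)
  = ((-14 + 16)/2, (16 - 9)/2, (-10 - 9)/2)
  = (2/2, 7/2, -19/2)
  = (1, 3.5, -9.5)

(1, 3.5, -9.5)


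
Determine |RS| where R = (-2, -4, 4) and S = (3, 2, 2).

d = √[(x₂-x₁)² + (y₂-y₁)² + (z₂-z₁)²]
  = √[5² + 6² + (-2)²]
  = √[25 + 36 + 4]
  = √65
  ≈ 8.062

8.062


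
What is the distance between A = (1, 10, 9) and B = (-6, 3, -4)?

d = √[(x₂-x₁)² + (y₂-y₁)² + (z₂-z₁)²]
  = √[(-7)² + (-7)² + (-13)²]
  = √[49 + 49 + 169]
  = √267
  ≈ 16.34

16.34


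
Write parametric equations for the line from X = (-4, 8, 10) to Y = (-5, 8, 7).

Direction vector d = Y - X = (-5 + 4, 8 - 8, 7 - 10) = (-1, 0, -3)
Parametric form r = X + t·d:
x = -4 - t, y = 8, z = 10 - 3t

x = -4 - t, y = 8, z = 10 - 3t


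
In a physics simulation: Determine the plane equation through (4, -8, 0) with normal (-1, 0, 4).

The plane through P with normal n = (a, b, c) satisfies n·(r - P) = 0,
i.e. ax + by + cz = a·x₀ + b·y₀ + c·z₀.
d = (-1)·4 + 0·(-8) + 4·0
  = -4 + 0 + 0
  = -4
Equation: -x + 4z = -4

-x + 4z = -4


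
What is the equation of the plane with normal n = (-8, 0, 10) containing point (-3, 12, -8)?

The plane through P with normal n = (a, b, c) satisfies n·(r - P) = 0,
i.e. ax + by + cz = a·x₀ + b·y₀ + c·z₀.
d = (-8)·(-3) + 0·12 + 10·(-8)
  = 24 + 0 - 80
  = -56
Equation: -8x + 10z = -56

-8x + 10z = -56


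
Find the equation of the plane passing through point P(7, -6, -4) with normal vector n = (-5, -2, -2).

The plane through P with normal n = (a, b, c) satisfies n·(r - P) = 0,
i.e. ax + by + cz = a·x₀ + b·y₀ + c·z₀.
d = (-5)·7 + (-2)·(-6) + (-2)·(-4)
  = -35 + 12 + 8
  = -15
Equation: -5x - 2y - 2z = -15

-5x - 2y - 2z = -15


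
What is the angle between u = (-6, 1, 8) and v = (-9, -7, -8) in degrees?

u·v = (-6)·(-9) + 1·(-7) + 8·(-8) = 54 - 7 - 64 = -17
|u| = √((-6)² + 1² + 8²) = √101 ≈ 10.05
|v| = √((-9)² + (-7)² + (-8)²) = √194 ≈ 13.93
cos θ = (u·v)/(|u||v|) = -17/(10.05·13.93) ≈ -0.1214
θ = arccos(-0.1214) ≈ 96.98°

96.98°


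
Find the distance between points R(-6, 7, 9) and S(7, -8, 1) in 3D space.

d = √[(x₂-x₁)² + (y₂-y₁)² + (z₂-z₁)²]
  = √[13² + (-15)² + (-8)²]
  = √[169 + 225 + 64]
  = √458
  ≈ 21.4

21.4


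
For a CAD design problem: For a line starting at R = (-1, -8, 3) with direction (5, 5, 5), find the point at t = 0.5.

P(t) = R + t·d
  = (-1 + 5·0.5, -8 + 5·0.5, 3 + 5·0.5)
  = (-1 + 2.5, -8 + 2.5, 3 + 2.5)
  = (1.5, -5.5, 5.5)

(1.5, -5.5, 5.5)


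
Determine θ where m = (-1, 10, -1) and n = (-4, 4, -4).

m·n = (-1)·(-4) + 10·4 + (-1)·(-4) = 4 + 40 + 4 = 48
|m| = √((-1)² + 10² + (-1)²) = √102 ≈ 10.1
|n| = √((-4)² + 4² + (-4)²) = √48 ≈ 6.928
cos θ = (m·n)/(|m||n|) = 48/(10.1·6.928) ≈ 0.686
θ = arccos(0.686) ≈ 46.69°

46.69°


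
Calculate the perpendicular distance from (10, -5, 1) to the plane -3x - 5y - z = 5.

distance = |a·x₀ + b·y₀ + c·z₀ - d| / √(a² + b² + c²)
  = |(-3)·10 + (-5)·(-5) + (-1)·1 - 5| / √((-3)² + (-5)² + (-1)²)
  = |-30 + 25 - 1 - 5| / √(9 + 25 + 1)
  = |-11| / √35
  = 11 / 5.916
  ≈ 1.859

1.859


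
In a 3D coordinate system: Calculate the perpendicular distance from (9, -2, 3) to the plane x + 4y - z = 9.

distance = |a·x₀ + b·y₀ + c·z₀ - d| / √(a² + b² + c²)
  = |1·9 + 4·(-2) + (-1)·3 - 9| / √(1² + 4² + (-1)²)
  = |9 - 8 - 3 - 9| / √(1 + 16 + 1)
  = |-11| / √18
  = 11 / 4.243
  ≈ 2.593

2.593


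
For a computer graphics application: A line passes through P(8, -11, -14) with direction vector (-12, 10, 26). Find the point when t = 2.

P(t) = P + t·d
  = (8 + (-12)·2, -11 + 10·2, -14 + 26·2)
  = (8 - 24, -11 + 20, -14 + 52)
  = (-16, 9, 38)

(-16, 9, 38)


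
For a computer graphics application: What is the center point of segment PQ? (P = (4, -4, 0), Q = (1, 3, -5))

M = ((x₁+x₂)/2, (y₁+y₂)/2, (z₁+z₂)/2)
  = ((4 + 1)/2, (-4 + 3)/2, (0 - 5)/2)
  = (5/2, -1/2, -5/2)
  = (2.5, -0.5, -2.5)

(2.5, -0.5, -2.5)


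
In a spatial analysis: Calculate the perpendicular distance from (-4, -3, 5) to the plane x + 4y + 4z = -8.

distance = |a·x₀ + b·y₀ + c·z₀ - d| / √(a² + b² + c²)
  = |1·(-4) + 4·(-3) + 4·5 - (-8)| / √(1² + 4² + 4²)
  = |-4 - 12 + 20 + 8| / √(1 + 16 + 16)
  = |12| / √33
  = 12 / 5.745
  ≈ 2.089

2.089


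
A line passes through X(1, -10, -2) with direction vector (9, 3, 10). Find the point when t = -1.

P(t) = X + t·d
  = (1 + 9·(-1), -10 + 3·(-1), -2 + 10·(-1))
  = (1 - 9, -10 - 3, -2 - 10)
  = (-8, -13, -12)

(-8, -13, -12)


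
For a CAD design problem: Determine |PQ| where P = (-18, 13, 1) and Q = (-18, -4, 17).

d = √[(x₂-x₁)² + (y₂-y₁)² + (z₂-z₁)²]
  = √[0² + (-17)² + 16²]
  = √[0 + 289 + 256]
  = √545
  ≈ 23.35

23.35


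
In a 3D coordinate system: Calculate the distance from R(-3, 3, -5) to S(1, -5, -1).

d = √[(x₂-x₁)² + (y₂-y₁)² + (z₂-z₁)²]
  = √[4² + (-8)² + 4²]
  = √[16 + 64 + 16]
  = √96
  ≈ 9.798

9.798


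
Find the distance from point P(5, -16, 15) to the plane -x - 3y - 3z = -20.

distance = |a·x₀ + b·y₀ + c·z₀ - d| / √(a² + b² + c²)
  = |(-1)·5 + (-3)·(-16) + (-3)·15 - (-20)| / √((-1)² + (-3)² + (-3)²)
  = |-5 + 48 - 45 + 20| / √(1 + 9 + 9)
  = |18| / √19
  = 18 / 4.359
  ≈ 4.129

4.129


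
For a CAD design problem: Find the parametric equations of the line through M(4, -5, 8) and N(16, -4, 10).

Direction vector d = N - M = (16 - 4, -4 + 5, 10 - 8) = (12, 1, 2)
Parametric form r = M + t·d:
x = 4 + 12t, y = -5 + t, z = 8 + 2t

x = 4 + 12t, y = -5 + t, z = 8 + 2t


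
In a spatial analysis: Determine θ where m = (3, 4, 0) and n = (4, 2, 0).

m·n = 3·4 + 4·2 + 0·0 = 12 + 8 + 0 = 20
|m| = √(3² + 4² + 0²) = √25 ≈ 5
|n| = √(4² + 2² + 0²) = √20 ≈ 4.472
cos θ = (m·n)/(|m||n|) = 20/(5·4.472) ≈ 0.8944
θ = arccos(0.8944) ≈ 26.57°

26.57°


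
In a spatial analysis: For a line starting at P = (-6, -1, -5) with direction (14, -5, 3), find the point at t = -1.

P(t) = P + t·d
  = (-6 + 14·(-1), -1 + (-5)·(-1), -5 + 3·(-1))
  = (-6 - 14, -1 + 5, -5 - 3)
  = (-20, 4, -8)

(-20, 4, -8)


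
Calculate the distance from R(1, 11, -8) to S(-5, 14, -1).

d = √[(x₂-x₁)² + (y₂-y₁)² + (z₂-z₁)²]
  = √[(-6)² + 3² + 7²]
  = √[36 + 9 + 49]
  = √94
  ≈ 9.695

9.695


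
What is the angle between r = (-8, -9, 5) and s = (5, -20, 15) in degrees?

r·s = (-8)·5 + (-9)·(-20) + 5·15 = -40 + 180 + 75 = 215
|r| = √((-8)² + (-9)² + 5²) = √170 ≈ 13.04
|s| = √(5² + (-20)² + 15²) = √650 ≈ 25.5
cos θ = (r·s)/(|r||s|) = 215/(13.04·25.5) ≈ 0.6468
θ = arccos(0.6468) ≈ 49.7°

49.7°


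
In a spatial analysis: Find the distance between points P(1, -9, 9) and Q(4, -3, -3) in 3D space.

d = √[(x₂-x₁)² + (y₂-y₁)² + (z₂-z₁)²]
  = √[3² + 6² + (-12)²]
  = √[9 + 36 + 144]
  = √189
  ≈ 13.75

13.75


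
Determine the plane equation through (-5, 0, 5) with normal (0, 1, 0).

The plane through P with normal n = (a, b, c) satisfies n·(r - P) = 0,
i.e. ax + by + cz = a·x₀ + b·y₀ + c·z₀.
d = 0·(-5) + 1·0 + 0·5
  = 0 + 0 + 0
  = 0
Equation: y = 0

y = 0


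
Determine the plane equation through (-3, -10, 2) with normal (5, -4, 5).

The plane through P with normal n = (a, b, c) satisfies n·(r - P) = 0,
i.e. ax + by + cz = a·x₀ + b·y₀ + c·z₀.
d = 5·(-3) + (-4)·(-10) + 5·2
  = -15 + 40 + 10
  = 35
Equation: 5x - 4y + 5z = 35

5x - 4y + 5z = 35


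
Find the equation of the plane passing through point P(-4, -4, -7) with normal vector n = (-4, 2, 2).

The plane through P with normal n = (a, b, c) satisfies n·(r - P) = 0,
i.e. ax + by + cz = a·x₀ + b·y₀ + c·z₀.
d = (-4)·(-4) + 2·(-4) + 2·(-7)
  = 16 - 8 - 14
  = -6
Equation: -4x + 2y + 2z = -6

-4x + 2y + 2z = -6


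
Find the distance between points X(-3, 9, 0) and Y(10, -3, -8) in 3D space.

d = √[(x₂-x₁)² + (y₂-y₁)² + (z₂-z₁)²]
  = √[13² + (-12)² + (-8)²]
  = √[169 + 144 + 64]
  = √377
  ≈ 19.42

19.42


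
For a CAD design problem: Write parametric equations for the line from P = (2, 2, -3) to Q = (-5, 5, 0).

Direction vector d = Q - P = (-5 - 2, 5 - 2, 0 + 3) = (-7, 3, 3)
Parametric form r = P + t·d:
x = 2 - 7t, y = 2 + 3t, z = -3 + 3t

x = 2 - 7t, y = 2 + 3t, z = -3 + 3t


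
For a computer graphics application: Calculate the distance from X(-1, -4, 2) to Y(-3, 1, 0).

d = √[(x₂-x₁)² + (y₂-y₁)² + (z₂-z₁)²]
  = √[(-2)² + 5² + (-2)²]
  = √[4 + 25 + 4]
  = √33
  ≈ 5.745

5.745


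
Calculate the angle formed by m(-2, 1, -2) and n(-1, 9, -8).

m·n = (-2)·(-1) + 1·9 + (-2)·(-8) = 2 + 9 + 16 = 27
|m| = √((-2)² + 1² + (-2)²) = √9 ≈ 3
|n| = √((-1)² + 9² + (-8)²) = √146 ≈ 12.08
cos θ = (m·n)/(|m||n|) = 27/(3·12.08) ≈ 0.7448
θ = arccos(0.7448) ≈ 41.85°

41.85°


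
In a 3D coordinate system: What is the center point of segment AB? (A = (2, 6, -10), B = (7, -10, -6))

M = ((x₁+x₂)/2, (y₁+y₂)/2, (z₁+z₂)/2)
  = ((2 + 7)/2, (6 - 10)/2, (-10 - 6)/2)
  = (9/2, -4/2, -16/2)
  = (4.5, -2, -8)

(4.5, -2, -8)


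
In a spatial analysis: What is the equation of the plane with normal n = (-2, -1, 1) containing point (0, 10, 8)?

The plane through P with normal n = (a, b, c) satisfies n·(r - P) = 0,
i.e. ax + by + cz = a·x₀ + b·y₀ + c·z₀.
d = (-2)·0 + (-1)·10 + 1·8
  = 0 - 10 + 8
  = -2
Equation: -2x - y + z = -2

-2x - y + z = -2


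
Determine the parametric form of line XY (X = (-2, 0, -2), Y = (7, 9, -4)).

Direction vector d = Y - X = (7 + 2, 9 + 0, -4 + 2) = (9, 9, -2)
Parametric form r = X + t·d:
x = -2 + 9t, y = 0 + 9t, z = -2 - 2t

x = -2 + 9t, y = 0 + 9t, z = -2 - 2t


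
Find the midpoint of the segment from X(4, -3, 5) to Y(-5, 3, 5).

M = ((x₁+x₂)/2, (y₁+y₂)/2, (z₁+z₂)/2)
  = ((4 - 5)/2, (-3 + 3)/2, (5 + 5)/2)
  = (-1/2, 0/2, 10/2)
  = (-0.5, 0, 5)

(-0.5, 0, 5)


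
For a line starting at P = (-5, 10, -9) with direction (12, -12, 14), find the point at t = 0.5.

P(t) = P + t·d
  = (-5 + 12·0.5, 10 + (-12)·0.5, -9 + 14·0.5)
  = (-5 + 6, 10 - 6, -9 + 7)
  = (1, 4, -2)

(1, 4, -2)


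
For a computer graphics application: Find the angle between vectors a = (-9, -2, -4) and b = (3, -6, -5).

a·b = (-9)·3 + (-2)·(-6) + (-4)·(-5) = -27 + 12 + 20 = 5
|a| = √((-9)² + (-2)² + (-4)²) = √101 ≈ 10.05
|b| = √(3² + (-6)² + (-5)²) = √70 ≈ 8.367
cos θ = (a·b)/(|a||b|) = 5/(10.05·8.367) ≈ 0.05946
θ = arccos(0.05946) ≈ 86.59°

86.59°


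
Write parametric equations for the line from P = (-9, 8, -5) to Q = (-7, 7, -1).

Direction vector d = Q - P = (-7 + 9, 7 - 8, -1 + 5) = (2, -1, 4)
Parametric form r = P + t·d:
x = -9 + 2t, y = 8 - t, z = -5 + 4t

x = -9 + 2t, y = 8 - t, z = -5 + 4t


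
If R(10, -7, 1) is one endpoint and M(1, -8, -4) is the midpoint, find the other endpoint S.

S = 2M - R
  = (2·1 - 10, 2·(-8) - (-7), 2·(-4) - 1)
  = (2 - 10, -16 + 7, -8 - 1)
  = (-8, -9, -9)

(-8, -9, -9)


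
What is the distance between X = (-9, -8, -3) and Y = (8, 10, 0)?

d = √[(x₂-x₁)² + (y₂-y₁)² + (z₂-z₁)²]
  = √[17² + 18² + 3²]
  = √[289 + 324 + 9]
  = √622
  ≈ 24.94

24.94


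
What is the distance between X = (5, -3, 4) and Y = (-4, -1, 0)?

d = √[(x₂-x₁)² + (y₂-y₁)² + (z₂-z₁)²]
  = √[(-9)² + 2² + (-4)²]
  = √[81 + 4 + 16]
  = √101
  ≈ 10.05

10.05


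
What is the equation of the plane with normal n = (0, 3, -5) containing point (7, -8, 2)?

The plane through P with normal n = (a, b, c) satisfies n·(r - P) = 0,
i.e. ax + by + cz = a·x₀ + b·y₀ + c·z₀.
d = 0·7 + 3·(-8) + (-5)·2
  = 0 - 24 - 10
  = -34
Equation: 3y - 5z = -34

3y - 5z = -34


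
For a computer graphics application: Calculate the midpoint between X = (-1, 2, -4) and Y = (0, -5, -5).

M = ((x₁+x₂)/2, (y₁+y₂)/2, (z₁+z₂)/2)
  = ((-1 + 0)/2, (2 - 5)/2, (-4 - 5)/2)
  = (-1/2, -3/2, -9/2)
  = (-0.5, -1.5, -4.5)

(-0.5, -1.5, -4.5)


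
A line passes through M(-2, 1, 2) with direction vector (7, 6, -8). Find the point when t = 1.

P(t) = M + t·d
  = (-2 + 7·1, 1 + 6·1, 2 + (-8)·1)
  = (-2 + 7, 1 + 6, 2 - 8)
  = (5, 7, -6)

(5, 7, -6)


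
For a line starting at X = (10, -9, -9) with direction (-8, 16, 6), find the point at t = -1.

P(t) = X + t·d
  = (10 + (-8)·(-1), -9 + 16·(-1), -9 + 6·(-1))
  = (10 + 8, -9 - 16, -9 - 6)
  = (18, -25, -15)

(18, -25, -15)


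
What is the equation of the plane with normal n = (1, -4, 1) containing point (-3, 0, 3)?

The plane through P with normal n = (a, b, c) satisfies n·(r - P) = 0,
i.e. ax + by + cz = a·x₀ + b·y₀ + c·z₀.
d = 1·(-3) + (-4)·0 + 1·3
  = -3 + 0 + 3
  = 0
Equation: x - 4y + z = 0

x - 4y + z = 0


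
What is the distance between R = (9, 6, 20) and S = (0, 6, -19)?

d = √[(x₂-x₁)² + (y₂-y₁)² + (z₂-z₁)²]
  = √[(-9)² + 0² + (-39)²]
  = √[81 + 0 + 1521]
  = √1602
  ≈ 40.02

40.02


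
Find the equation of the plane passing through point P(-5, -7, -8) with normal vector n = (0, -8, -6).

The plane through P with normal n = (a, b, c) satisfies n·(r - P) = 0,
i.e. ax + by + cz = a·x₀ + b·y₀ + c·z₀.
d = 0·(-5) + (-8)·(-7) + (-6)·(-8)
  = 0 + 56 + 48
  = 104
Equation: -8y - 6z = 104

-8y - 6z = 104


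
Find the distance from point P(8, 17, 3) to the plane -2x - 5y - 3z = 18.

distance = |a·x₀ + b·y₀ + c·z₀ - d| / √(a² + b² + c²)
  = |(-2)·8 + (-5)·17 + (-3)·3 - 18| / √((-2)² + (-5)² + (-3)²)
  = |-16 - 85 - 9 - 18| / √(4 + 25 + 9)
  = |-128| / √38
  = 128 / 6.164
  ≈ 20.76

20.76
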